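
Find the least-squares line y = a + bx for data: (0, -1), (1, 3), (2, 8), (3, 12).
a = -11/10, b = 22/5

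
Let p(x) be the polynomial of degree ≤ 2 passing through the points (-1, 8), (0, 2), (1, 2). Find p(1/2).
5/4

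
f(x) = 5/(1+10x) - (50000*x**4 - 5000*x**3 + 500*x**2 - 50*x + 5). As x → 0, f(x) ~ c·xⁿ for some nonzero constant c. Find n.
5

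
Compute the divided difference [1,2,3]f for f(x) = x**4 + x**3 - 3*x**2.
28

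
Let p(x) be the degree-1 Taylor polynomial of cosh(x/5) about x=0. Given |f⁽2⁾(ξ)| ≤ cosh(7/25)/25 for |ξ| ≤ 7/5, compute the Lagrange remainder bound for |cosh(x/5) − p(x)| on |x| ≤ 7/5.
49*cosh(7/25)/1250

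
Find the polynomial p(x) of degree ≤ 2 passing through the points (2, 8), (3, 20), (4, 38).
3*x**2 - 3*x + 2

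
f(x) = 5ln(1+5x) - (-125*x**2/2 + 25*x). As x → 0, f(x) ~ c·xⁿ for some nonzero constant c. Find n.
3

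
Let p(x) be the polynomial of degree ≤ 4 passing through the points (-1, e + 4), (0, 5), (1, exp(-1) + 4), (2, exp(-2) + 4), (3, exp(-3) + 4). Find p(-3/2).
(-180*e + 35 + 378*exp(2) + (92 + 315*e)*exp(3))*exp(-3)/128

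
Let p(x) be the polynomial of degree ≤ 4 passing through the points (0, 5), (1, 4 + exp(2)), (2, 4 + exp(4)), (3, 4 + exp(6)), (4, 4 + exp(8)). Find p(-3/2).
-385*exp(6)/32 - 693*exp(2)/32 + 1667/128 + 1485*exp(4)/64 + 315*exp(8)/128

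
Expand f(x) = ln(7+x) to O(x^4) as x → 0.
log(7) + x/7 - x**2/98 + x**3/1029 + O(x**4)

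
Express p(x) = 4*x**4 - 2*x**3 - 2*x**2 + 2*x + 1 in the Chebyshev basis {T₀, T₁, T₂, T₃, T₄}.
(3/2)T₀ + (1/2)T₁ + T₂ + (-1/2)T₃ + (1/2)T₄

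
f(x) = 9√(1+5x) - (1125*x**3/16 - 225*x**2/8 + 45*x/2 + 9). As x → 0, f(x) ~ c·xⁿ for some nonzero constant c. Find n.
4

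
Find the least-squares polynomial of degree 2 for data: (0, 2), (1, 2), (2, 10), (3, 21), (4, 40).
13/7 + (-31/14)x + (41/14)x²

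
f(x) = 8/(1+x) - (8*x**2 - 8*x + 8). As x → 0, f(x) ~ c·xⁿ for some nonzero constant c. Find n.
3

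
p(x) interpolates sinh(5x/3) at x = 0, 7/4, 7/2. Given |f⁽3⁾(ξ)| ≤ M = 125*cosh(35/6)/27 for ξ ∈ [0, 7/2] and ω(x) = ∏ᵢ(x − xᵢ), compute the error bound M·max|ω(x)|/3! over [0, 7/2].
42875*sqrt(3)*cosh(35/6)/46656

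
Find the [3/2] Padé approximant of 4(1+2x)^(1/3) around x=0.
(224*x**3/405 + 112*x**2/15 + 56*x/5 + 4)/(8*x**2/9 + 32*x/15 + 1)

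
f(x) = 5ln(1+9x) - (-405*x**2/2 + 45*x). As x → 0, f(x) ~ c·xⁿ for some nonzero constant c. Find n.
3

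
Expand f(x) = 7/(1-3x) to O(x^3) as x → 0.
7 + 21*x + 63*x**2 + O(x**3)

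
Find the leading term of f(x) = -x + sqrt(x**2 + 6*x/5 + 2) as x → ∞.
3/5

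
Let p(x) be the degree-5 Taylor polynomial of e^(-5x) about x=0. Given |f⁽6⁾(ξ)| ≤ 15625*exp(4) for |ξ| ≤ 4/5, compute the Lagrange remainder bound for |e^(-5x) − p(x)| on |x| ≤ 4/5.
256*exp(4)/45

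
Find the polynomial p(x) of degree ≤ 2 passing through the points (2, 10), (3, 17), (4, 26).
x**2 + 2*x + 2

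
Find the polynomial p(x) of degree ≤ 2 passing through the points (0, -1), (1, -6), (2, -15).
-2*x**2 - 3*x - 1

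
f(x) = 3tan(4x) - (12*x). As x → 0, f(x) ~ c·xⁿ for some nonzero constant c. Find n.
3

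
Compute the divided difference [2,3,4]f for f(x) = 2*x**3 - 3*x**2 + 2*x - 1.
15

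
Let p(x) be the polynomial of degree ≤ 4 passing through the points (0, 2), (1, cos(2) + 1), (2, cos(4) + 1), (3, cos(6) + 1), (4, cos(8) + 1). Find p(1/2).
35*cos(2)/32 - 5*cos(8)/128 + 7*cos(6)/32 - 35*cos(4)/64 + 163/128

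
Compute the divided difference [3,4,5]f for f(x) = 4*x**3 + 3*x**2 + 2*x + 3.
51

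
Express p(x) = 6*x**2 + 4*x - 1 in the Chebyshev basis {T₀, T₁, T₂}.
(2)T₀ + (4)T₁ + (3)T₂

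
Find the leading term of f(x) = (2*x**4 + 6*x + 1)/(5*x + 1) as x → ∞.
2*x**3/5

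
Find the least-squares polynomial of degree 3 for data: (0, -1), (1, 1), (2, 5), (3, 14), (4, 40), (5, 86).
-15/14 + (379/84)x + (-13/4)x² + (7/6)x³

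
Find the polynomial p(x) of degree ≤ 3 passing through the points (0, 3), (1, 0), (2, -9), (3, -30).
-x**3 - 2*x + 3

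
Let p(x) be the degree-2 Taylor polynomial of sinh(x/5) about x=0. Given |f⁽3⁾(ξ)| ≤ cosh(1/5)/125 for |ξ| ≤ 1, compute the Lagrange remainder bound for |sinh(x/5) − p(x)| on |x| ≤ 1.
cosh(1/5)/750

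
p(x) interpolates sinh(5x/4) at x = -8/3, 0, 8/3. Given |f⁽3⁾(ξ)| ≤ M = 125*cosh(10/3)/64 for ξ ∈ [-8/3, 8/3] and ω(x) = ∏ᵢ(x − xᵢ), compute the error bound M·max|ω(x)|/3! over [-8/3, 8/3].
1000*sqrt(3)*cosh(10/3)/729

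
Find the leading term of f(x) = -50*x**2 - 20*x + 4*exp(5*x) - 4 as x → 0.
250*x**3/3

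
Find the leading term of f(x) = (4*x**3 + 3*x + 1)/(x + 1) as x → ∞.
4*x**2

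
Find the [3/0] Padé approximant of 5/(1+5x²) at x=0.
5 - 25*x**2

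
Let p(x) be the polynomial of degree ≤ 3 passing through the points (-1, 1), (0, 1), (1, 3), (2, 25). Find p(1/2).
5/8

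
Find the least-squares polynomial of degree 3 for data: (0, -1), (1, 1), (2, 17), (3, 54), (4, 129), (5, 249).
-68/63 + (47/378)x + (4/9)x² + (103/54)x³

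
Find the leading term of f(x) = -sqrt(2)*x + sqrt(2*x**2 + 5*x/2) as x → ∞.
5*sqrt(2)/8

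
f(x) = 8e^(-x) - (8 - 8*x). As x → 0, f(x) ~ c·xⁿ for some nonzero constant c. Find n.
2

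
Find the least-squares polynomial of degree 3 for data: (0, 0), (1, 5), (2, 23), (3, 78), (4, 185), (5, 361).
37/126 + (1265/756)x + (-17/18)x² + (325/108)x³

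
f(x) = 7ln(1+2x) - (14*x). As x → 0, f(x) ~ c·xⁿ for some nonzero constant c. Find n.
2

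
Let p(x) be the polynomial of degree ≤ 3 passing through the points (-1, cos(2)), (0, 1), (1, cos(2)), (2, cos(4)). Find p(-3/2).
-35/16 + 7*cos(2)/2 - 5*cos(4)/16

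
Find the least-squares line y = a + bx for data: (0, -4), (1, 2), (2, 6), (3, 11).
a = -18/5, b = 49/10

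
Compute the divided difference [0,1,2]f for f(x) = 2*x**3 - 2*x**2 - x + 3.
4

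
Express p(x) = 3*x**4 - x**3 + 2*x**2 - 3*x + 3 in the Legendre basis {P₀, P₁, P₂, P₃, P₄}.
(64/15)P₀ + (-18/5)P₁ + (64/21)P₂ + (-2/5)P₃ + (24/35)P₄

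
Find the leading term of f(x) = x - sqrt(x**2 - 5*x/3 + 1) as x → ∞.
5/6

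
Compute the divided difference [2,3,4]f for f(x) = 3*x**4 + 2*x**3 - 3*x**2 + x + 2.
180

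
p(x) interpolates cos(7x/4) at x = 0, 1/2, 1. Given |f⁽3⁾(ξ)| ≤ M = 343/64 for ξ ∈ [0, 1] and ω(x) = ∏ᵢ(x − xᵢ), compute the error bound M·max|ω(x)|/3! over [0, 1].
343*sqrt(3)/13824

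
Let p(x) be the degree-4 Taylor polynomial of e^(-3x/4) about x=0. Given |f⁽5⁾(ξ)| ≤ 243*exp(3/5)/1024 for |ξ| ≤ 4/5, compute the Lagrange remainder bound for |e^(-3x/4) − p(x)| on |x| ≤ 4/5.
81*exp(3/5)/125000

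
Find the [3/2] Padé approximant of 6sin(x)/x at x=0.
(6 - 7*x**2/10)/(x**2/20 + 1)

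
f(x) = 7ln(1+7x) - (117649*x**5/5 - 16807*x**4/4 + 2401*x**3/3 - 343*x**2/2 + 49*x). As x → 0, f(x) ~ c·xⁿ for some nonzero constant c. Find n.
6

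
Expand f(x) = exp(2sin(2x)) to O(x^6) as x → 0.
1 + 4*x + 8*x**2 + 8*x**3 - 184*x**5/15 + O(x**6)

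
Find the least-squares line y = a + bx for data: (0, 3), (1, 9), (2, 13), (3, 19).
a = 16/5, b = 26/5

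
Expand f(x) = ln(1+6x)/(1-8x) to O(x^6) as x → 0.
6*x + 30*x**2 + 312*x**3 + 2172*x**4 + 94656*x**5/5 + O(x**6)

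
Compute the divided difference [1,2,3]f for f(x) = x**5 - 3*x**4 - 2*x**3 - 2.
3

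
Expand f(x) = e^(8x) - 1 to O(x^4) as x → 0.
8*x + 32*x**2 + 256*x**3/3 + O(x**4)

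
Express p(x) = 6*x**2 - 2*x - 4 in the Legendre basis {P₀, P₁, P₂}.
(-2)P₀ + (-2)P₁ + (4)P₂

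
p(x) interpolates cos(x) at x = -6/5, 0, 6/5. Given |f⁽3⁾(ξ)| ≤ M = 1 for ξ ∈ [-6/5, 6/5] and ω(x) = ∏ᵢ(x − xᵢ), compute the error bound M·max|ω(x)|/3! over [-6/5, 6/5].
8*sqrt(3)/125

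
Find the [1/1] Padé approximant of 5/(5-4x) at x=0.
1/(1 - 4*x/5)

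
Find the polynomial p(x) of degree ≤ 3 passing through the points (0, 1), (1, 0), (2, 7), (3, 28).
x**3 + x**2 - 3*x + 1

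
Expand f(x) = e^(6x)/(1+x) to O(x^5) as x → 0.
1 + 5*x + 13*x**2 + 23*x**3 + 31*x**4 + O(x**5)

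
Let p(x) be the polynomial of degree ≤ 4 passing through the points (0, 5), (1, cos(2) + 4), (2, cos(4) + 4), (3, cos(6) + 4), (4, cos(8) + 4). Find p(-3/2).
1485*cos(4)/64 - 385*cos(6)/32 + 315*cos(8)/128 - 693*cos(2)/32 + 1667/128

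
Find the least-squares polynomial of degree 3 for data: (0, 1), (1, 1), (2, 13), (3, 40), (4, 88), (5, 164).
107/126 + (-2147/756)x + (643/252)x² + (49/54)x³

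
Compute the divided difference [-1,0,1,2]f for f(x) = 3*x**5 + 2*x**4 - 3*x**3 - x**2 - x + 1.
16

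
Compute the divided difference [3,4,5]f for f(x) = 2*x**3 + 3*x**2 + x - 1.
27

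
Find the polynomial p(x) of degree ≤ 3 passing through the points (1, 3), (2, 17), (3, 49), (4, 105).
x**3 + 3*x**2 - 2*x + 1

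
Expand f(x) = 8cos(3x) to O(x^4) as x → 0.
8 - 36*x**2 + O(x**4)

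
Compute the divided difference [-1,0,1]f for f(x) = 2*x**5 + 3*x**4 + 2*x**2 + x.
5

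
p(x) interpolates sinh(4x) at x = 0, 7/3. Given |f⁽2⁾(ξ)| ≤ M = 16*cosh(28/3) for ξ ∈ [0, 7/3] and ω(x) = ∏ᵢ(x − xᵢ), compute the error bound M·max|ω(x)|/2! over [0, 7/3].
98*cosh(28/3)/9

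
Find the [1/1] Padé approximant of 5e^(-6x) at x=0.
(5 - 15*x)/(3*x + 1)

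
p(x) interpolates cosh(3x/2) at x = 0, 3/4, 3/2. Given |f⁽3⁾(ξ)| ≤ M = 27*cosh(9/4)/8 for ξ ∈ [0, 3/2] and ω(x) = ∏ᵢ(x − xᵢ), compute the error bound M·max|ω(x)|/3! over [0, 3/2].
27*sqrt(3)*cosh(9/4)/512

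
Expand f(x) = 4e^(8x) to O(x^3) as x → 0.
4 + 32*x + 128*x**2 + O(x**3)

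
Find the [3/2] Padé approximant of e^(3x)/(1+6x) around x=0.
(3177*x**3/2620 + 6021*x**2/2620 + 297*x/131 + 1)/(-11529*x**2/2620 + 690*x/131 + 1)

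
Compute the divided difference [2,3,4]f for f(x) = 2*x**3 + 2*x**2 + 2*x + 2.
20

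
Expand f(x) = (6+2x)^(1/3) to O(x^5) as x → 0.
6**(1/3) + 6**(1/3)*x/9 - 6**(1/3)*x**2/81 + 5*6**(1/3)*x**3/2187 - 10*6**(1/3)*x**4/19683 + O(x**5)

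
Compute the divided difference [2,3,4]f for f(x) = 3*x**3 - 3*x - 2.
27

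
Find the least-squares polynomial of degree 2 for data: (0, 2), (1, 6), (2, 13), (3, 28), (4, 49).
12/5 + (-2/5)x + (3)x²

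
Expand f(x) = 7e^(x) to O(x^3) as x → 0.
7 + 7*x + 7*x**2/2 + O(x**3)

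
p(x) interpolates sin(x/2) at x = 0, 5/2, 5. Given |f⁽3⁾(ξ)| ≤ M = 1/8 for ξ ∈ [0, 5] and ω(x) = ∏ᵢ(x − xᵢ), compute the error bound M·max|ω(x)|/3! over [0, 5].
125*sqrt(3)/1728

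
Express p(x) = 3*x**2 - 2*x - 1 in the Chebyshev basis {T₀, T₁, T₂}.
(1/2)T₀ + (-2)T₁ + (3/2)T₂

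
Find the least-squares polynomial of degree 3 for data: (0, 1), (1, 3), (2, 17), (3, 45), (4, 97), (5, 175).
59/63 + (-208/189)x + (23/9)x² + (25/27)x³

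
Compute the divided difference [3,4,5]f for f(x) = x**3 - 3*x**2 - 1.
9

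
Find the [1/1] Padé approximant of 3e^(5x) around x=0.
(15*x/2 + 3)/(1 - 5*x/2)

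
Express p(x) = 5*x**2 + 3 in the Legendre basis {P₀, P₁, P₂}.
(14/3)P₀ + (10/3)P₂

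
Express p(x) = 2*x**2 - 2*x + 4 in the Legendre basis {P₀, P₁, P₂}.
(14/3)P₀ + (-2)P₁ + (4/3)P₂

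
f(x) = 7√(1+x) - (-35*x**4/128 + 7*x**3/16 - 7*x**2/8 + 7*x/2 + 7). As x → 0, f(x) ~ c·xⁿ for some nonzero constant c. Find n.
5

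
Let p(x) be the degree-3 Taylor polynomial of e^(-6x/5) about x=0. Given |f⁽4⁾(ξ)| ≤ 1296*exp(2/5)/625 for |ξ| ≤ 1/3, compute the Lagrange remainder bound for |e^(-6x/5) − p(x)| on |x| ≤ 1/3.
2*exp(2/5)/1875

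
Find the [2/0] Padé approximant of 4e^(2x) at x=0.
8*x**2 + 8*x + 4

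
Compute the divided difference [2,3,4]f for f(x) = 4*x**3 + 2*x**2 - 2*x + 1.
38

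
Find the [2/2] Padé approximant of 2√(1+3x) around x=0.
(45*x**2/8 + 15*x/2 + 2)/(9*x**2/16 + 9*x/4 + 1)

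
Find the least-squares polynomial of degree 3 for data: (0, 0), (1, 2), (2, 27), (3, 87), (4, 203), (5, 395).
-41/126 + (-37/108)x + (173/252)x² + (82/27)x³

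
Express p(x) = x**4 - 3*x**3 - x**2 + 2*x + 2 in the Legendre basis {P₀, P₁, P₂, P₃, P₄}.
(28/15)P₀ + (1/5)P₁ + (-2/21)P₂ + (-6/5)P₃ + (8/35)P₄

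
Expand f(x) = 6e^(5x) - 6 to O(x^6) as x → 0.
30*x + 75*x**2 + 125*x**3 + 625*x**4/4 + 625*x**5/4 + O(x**6)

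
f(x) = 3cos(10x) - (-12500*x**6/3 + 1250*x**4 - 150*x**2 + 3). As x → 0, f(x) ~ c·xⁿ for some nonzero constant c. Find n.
8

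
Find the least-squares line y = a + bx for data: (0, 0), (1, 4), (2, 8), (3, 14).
a = -2/5, b = 23/5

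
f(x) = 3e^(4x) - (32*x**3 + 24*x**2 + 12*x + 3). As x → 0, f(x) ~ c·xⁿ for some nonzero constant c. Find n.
4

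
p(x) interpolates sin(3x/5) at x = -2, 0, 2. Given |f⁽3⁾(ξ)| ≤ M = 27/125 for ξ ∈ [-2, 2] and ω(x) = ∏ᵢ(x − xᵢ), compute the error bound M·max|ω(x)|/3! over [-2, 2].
8*sqrt(3)/125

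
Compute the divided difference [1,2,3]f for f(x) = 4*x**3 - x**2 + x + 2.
23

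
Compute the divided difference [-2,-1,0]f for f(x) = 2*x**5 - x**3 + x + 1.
-27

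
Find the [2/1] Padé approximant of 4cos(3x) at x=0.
4 - 18*x**2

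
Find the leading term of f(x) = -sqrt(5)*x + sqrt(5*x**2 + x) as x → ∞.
sqrt(5)/10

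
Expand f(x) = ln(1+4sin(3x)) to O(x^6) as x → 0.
12*x - 72*x**2 + 558*x**3 - 4968*x**4 + 94365*x**5/2 + O(x**6)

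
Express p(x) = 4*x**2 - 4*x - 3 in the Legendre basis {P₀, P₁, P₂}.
(-5/3)P₀ + (-4)P₁ + (8/3)P₂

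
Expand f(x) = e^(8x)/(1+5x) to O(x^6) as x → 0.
1 + 3*x + 17*x**2 + x**3/3 + 169*x**4 - 8579*x**5/15 + O(x**6)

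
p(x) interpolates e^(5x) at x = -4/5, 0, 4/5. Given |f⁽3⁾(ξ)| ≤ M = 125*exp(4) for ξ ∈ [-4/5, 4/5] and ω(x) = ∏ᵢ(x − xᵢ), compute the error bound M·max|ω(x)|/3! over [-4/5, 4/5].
64*sqrt(3)*exp(4)/27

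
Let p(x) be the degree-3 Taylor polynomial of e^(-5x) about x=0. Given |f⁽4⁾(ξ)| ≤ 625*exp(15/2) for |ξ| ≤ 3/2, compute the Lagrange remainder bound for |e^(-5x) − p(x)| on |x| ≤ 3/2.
16875*exp(15/2)/128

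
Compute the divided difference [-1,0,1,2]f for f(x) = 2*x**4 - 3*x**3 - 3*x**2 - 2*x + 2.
1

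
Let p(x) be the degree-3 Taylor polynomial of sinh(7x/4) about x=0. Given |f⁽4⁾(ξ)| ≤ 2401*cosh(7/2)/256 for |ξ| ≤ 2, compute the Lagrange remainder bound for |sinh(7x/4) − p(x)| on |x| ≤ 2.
2401*cosh(7/2)/384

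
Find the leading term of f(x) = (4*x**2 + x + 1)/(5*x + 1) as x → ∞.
4*x/5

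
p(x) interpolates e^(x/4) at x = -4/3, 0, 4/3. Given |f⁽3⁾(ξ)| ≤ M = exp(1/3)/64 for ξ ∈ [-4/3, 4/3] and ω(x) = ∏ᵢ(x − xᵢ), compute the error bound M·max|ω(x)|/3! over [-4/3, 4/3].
sqrt(3)*exp(1/3)/729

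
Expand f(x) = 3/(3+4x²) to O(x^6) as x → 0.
1 - 4*x**2/3 + 16*x**4/9 + O(x**6)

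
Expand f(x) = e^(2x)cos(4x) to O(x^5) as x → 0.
1 + 2*x - 6*x**2 - 44*x**3/3 - 14*x**4/3 + O(x**5)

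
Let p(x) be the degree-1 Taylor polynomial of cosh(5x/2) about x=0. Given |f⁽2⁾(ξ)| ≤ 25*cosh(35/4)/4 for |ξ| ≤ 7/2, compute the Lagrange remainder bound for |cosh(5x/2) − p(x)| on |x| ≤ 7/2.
1225*cosh(35/4)/32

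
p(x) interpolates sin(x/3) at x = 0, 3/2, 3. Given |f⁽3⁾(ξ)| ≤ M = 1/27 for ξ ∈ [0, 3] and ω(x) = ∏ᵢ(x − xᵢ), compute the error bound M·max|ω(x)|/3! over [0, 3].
sqrt(3)/216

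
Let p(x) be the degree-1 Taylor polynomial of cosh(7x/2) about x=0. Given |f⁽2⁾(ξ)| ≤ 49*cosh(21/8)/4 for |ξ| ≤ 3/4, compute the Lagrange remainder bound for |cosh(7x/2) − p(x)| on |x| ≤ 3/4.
441*cosh(21/8)/128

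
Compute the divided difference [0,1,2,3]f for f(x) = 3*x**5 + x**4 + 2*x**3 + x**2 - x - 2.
83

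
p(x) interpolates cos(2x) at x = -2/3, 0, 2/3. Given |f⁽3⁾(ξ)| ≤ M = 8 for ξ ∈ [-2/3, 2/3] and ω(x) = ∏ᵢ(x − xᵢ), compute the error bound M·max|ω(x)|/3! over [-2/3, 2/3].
64*sqrt(3)/729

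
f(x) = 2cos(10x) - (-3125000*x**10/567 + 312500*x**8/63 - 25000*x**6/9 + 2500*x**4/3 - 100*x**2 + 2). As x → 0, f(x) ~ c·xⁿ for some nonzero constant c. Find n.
12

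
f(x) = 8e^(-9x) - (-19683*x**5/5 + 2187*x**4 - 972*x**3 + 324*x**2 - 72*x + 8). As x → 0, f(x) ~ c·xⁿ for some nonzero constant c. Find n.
6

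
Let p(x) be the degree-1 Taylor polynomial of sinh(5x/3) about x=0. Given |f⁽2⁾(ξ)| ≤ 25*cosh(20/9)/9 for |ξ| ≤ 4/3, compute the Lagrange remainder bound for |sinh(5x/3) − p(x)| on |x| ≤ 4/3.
200*cosh(20/9)/81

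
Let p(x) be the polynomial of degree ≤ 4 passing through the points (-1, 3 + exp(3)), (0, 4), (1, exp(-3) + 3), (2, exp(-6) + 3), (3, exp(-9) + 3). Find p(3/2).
(-5 + 60*exp(3) + 90*exp(6) + (3*exp(3) + 364)*exp(9))*exp(-9)/128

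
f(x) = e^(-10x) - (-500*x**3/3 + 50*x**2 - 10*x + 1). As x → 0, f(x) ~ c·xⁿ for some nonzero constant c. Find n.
4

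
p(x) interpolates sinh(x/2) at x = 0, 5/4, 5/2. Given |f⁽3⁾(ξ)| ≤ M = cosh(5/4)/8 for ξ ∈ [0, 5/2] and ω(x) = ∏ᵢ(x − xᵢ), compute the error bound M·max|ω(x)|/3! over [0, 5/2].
125*sqrt(3)*cosh(5/4)/13824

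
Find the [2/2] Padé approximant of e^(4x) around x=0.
(4*x**2/3 + 2*x + 1)/(4*x**2/3 - 2*x + 1)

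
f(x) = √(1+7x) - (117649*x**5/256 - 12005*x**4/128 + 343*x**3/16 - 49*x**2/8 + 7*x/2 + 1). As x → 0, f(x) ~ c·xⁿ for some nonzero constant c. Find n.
6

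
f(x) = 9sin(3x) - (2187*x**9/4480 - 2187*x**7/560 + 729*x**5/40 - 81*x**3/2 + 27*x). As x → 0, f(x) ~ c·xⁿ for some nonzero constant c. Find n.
11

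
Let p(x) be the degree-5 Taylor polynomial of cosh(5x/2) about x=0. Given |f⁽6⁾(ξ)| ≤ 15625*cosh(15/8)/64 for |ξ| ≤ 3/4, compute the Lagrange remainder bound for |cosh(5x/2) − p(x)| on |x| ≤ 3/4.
253125*cosh(15/8)/4194304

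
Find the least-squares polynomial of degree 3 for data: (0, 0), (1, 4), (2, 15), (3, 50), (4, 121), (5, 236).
41/126 + (1357/756)x + (-145/126)x² + (221/108)x³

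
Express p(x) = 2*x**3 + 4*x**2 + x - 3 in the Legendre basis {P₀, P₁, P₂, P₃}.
(-5/3)P₀ + (11/5)P₁ + (8/3)P₂ + (4/5)P₃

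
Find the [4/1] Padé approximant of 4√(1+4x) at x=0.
(24*x**4/5 - 32*x**3/5 + 72*x**2/5 + 96*x/5 + 4)/(14*x/5 + 1)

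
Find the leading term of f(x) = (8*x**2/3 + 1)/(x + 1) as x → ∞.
8*x/3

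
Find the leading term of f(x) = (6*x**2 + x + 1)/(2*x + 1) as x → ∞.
3*x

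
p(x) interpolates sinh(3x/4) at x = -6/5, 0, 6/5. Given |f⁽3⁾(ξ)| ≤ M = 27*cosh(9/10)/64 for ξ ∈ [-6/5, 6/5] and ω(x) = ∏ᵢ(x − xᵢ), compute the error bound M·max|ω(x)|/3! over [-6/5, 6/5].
27*sqrt(3)*cosh(9/10)/1000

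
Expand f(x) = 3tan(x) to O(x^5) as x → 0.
3*x + x**3 + O(x**5)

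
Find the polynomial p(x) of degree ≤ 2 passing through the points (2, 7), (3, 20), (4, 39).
3*x**2 - 2*x - 1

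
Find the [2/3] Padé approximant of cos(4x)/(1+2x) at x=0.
(1 - 20*x**2/3)/(8*x**3/3 + 4*x**2/3 + 2*x + 1)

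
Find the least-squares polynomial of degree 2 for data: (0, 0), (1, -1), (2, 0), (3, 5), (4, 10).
-4/35 + (-69/35)x + (8/7)x²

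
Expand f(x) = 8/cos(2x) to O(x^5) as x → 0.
8 + 16*x**2 + 80*x**4/3 + O(x**5)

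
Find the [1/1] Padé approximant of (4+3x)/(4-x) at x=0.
(3*x/4 + 1)/(1 - x/4)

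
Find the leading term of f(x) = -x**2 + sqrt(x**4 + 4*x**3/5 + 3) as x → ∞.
2*x/5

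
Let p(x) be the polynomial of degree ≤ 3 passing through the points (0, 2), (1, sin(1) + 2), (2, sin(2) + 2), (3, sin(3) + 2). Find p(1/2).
-5*sin(2)/16 + sin(3)/16 + 15*sin(1)/16 + 2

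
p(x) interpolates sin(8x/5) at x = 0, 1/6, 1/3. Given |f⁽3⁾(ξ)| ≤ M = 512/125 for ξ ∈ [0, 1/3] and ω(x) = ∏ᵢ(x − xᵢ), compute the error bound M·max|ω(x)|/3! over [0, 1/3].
64*sqrt(3)/91125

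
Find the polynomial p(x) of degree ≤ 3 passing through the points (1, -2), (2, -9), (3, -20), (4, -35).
-2*x**2 - x + 1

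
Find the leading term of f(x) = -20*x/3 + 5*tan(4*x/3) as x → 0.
320*x**3/81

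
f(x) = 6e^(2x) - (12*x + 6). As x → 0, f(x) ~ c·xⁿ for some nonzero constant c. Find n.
2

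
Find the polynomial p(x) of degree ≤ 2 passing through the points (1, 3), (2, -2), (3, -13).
-3*x**2 + 4*x + 2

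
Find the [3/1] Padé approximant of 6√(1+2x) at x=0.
(-3*x**3/4 + 9*x**2/2 + 27*x/2 + 6)/(5*x/4 + 1)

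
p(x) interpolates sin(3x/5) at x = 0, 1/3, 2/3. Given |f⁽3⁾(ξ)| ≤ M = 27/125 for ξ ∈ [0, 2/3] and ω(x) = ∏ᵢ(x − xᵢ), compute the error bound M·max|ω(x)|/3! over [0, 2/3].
sqrt(3)/3375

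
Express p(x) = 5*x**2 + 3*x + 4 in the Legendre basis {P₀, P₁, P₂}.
(17/3)P₀ + (3)P₁ + (10/3)P₂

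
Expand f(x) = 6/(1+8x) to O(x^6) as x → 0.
6 - 48*x + 384*x**2 - 3072*x**3 + 24576*x**4 - 196608*x**5 + O(x**6)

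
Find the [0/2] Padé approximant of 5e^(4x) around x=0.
5/(8*x**2 - 4*x + 1)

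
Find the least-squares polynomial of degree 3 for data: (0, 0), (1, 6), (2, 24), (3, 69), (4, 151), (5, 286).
1/126 + (425/108)x + (-29/126)x² + (235/108)x³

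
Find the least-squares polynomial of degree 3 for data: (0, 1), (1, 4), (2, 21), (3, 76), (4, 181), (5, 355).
79/63 + (-379/378)x + (-11/252)x² + (311/108)x³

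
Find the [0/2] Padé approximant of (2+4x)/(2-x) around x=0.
1/(5*x**2 - 5*x/2 + 1)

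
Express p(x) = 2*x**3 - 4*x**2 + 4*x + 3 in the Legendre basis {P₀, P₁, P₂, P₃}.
(5/3)P₀ + (26/5)P₁ + (-8/3)P₂ + (4/5)P₃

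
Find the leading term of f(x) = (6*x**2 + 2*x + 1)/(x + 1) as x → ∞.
6*x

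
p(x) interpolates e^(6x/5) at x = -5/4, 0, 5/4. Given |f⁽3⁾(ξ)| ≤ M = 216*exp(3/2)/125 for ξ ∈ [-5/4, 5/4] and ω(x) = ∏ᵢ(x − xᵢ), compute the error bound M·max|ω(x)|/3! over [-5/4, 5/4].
sqrt(3)*exp(3/2)/8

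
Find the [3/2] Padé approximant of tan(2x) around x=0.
(-8*x**3/15 + 2*x)/(1 - 8*x**2/5)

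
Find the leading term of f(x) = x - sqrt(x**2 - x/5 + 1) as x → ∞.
1/10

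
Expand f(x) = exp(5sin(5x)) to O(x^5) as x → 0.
1 + 25*x + 625*x**2/2 + 2500*x**3 + 109375*x**4/8 + O(x**5)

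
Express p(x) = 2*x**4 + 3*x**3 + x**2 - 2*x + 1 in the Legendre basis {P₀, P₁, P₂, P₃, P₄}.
(26/15)P₀ + (-1/5)P₁ + (38/21)P₂ + (6/5)P₃ + (16/35)P₄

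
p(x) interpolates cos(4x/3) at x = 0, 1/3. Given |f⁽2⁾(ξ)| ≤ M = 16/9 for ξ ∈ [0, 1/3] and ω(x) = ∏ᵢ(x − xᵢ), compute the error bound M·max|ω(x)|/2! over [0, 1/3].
2/81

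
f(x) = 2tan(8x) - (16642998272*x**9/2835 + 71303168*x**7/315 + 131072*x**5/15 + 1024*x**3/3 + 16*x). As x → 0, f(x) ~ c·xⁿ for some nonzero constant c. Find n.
11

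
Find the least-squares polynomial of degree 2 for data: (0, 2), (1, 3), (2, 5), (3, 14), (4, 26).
82/35 + (-167/70)x + (29/14)x²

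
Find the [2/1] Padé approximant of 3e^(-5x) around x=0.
(25*x**2/2 - 10*x + 3)/(5*x/3 + 1)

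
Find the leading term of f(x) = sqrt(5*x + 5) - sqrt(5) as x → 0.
sqrt(5)*x/2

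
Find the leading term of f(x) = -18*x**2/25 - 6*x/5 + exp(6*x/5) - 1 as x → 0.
36*x**3/125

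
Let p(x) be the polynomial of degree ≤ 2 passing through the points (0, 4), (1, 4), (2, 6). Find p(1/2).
15/4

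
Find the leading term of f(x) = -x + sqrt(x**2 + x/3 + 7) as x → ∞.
1/6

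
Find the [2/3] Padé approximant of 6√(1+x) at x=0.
(21*x**2/8 + 42*x/5 + 6)/(-x**3/160 + 9*x**2/80 + 9*x/10 + 1)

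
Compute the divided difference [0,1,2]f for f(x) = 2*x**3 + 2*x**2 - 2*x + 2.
8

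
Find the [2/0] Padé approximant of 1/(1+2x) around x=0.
4*x**2 - 2*x + 1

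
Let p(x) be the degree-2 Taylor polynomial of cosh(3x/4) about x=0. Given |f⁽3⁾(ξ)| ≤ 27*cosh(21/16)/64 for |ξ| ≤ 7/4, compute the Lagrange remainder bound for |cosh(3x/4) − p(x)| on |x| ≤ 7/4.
3087*cosh(21/16)/8192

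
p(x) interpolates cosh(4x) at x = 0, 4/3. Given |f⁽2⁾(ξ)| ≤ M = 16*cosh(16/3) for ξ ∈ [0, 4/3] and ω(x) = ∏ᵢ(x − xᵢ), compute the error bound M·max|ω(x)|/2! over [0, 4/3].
32*cosh(16/3)/9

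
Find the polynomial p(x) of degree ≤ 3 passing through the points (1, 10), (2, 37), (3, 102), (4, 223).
3*x**3 + x**2 + 3*x + 3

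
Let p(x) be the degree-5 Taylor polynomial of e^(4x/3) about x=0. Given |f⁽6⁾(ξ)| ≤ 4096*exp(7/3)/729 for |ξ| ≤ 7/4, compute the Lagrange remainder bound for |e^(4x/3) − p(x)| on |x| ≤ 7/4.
117649*exp(7/3)/524880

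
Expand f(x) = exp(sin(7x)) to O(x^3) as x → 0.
1 + 7*x + 49*x**2/2 + O(x**3)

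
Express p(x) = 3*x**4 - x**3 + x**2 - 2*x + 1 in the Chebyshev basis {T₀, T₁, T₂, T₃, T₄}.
(21/8)T₀ + (-11/4)T₁ + (2)T₂ + (-1/4)T₃ + (3/8)T₄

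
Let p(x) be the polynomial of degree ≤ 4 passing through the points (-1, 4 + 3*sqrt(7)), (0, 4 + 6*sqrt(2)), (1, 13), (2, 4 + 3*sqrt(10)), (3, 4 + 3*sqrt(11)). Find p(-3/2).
-315*sqrt(2)/16 - 135*sqrt(10)/32 + 105*sqrt(11)/128 + 945*sqrt(7)/128 + 1957/64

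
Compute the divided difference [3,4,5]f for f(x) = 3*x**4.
291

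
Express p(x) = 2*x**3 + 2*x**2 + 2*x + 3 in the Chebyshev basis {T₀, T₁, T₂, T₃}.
(4)T₀ + (7/2)T₁ + T₂ + (1/2)T₃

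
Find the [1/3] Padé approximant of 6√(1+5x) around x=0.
(105*x/4 + 6)/(125*x**3/64 - 25*x**2/16 + 15*x/8 + 1)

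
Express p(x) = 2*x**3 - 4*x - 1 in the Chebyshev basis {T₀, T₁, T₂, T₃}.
-T₀ + (-5/2)T₁ + (1/2)T₃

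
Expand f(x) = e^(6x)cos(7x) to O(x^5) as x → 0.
1 + 6*x - 13*x**2/2 - 111*x**3 - 6887*x**4/24 + O(x**5)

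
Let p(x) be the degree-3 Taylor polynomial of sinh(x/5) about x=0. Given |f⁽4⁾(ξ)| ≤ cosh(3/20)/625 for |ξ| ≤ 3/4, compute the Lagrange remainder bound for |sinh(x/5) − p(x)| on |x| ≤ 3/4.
27*cosh(3/20)/1280000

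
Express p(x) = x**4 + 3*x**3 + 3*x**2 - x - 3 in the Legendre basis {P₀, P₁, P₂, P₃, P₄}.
(-9/5)P₀ + (4/5)P₁ + (18/7)P₂ + (6/5)P₃ + (8/35)P₄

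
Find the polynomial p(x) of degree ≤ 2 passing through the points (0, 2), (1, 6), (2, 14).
2*x**2 + 2*x + 2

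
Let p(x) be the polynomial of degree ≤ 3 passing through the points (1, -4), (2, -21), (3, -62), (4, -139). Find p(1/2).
-3/4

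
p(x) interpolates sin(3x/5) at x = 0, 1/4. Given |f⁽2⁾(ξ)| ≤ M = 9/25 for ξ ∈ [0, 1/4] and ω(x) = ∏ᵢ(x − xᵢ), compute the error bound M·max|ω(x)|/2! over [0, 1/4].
9/3200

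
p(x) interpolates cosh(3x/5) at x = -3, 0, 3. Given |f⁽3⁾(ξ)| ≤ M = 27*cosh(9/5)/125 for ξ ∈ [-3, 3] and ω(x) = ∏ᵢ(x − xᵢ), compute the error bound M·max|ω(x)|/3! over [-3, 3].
27*sqrt(3)*cosh(9/5)/125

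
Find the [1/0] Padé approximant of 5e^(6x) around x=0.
30*x + 5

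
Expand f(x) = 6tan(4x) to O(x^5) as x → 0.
24*x + 128*x**3 + O(x**5)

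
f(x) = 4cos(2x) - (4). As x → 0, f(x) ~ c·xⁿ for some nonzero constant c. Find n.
2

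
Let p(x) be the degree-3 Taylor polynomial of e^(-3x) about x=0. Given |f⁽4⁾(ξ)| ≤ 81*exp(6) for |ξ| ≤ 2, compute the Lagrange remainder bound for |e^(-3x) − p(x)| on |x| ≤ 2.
54*exp(6)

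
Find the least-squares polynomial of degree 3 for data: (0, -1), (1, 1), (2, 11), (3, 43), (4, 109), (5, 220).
-8/9 + (211/189)x + (-407/252)x² + (221/108)x³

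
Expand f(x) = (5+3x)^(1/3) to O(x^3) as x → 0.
5**(1/3) + 5**(1/3)*x/5 - 5**(1/3)*x**2/25 + O(x**3)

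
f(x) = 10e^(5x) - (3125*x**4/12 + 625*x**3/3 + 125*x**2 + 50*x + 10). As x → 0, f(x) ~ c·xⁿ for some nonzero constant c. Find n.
5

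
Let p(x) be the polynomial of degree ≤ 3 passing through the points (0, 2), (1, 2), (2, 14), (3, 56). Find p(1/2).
13/8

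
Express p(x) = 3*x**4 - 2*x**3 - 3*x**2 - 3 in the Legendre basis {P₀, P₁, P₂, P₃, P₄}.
(-17/5)P₀ + (-6/5)P₁ + (-2/7)P₂ + (-4/5)P₃ + (24/35)P₄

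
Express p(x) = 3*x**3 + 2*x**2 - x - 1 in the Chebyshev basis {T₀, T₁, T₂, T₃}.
(5/4)T₁ + T₂ + (3/4)T₃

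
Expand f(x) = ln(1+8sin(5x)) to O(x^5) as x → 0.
40*x - 800*x**2 + 63500*x**3/3 - 1900000*x**4/3 + O(x**5)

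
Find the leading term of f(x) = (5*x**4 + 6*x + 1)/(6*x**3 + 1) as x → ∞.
5*x/6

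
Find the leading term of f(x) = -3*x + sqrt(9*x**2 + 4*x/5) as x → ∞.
2/15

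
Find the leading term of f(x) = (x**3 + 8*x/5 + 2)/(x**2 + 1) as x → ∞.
x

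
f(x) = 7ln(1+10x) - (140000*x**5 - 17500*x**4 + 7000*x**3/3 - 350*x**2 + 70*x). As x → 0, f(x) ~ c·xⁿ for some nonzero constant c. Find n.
6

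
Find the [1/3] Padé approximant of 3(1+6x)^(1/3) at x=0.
(15*x + 3)/(8*x**3/3 - 2*x**2 + 3*x + 1)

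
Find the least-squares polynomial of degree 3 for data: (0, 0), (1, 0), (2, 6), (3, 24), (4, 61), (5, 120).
11/126 + (-185/108)x + (59/126)x² + (101/108)x³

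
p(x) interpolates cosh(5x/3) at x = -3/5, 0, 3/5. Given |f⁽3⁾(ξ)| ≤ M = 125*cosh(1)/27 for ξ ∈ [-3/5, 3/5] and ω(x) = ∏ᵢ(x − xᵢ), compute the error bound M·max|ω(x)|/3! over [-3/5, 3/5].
sqrt(3)*cosh(1)/27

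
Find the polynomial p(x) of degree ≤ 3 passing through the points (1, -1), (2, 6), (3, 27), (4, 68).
x**3 + x**2 - 3*x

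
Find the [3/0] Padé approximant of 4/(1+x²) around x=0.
4 - 4*x**2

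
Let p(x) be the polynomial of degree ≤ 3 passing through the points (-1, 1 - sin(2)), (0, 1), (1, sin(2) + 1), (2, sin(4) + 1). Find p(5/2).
-15*sin(2)/8 + 35*sin(4)/16 + 1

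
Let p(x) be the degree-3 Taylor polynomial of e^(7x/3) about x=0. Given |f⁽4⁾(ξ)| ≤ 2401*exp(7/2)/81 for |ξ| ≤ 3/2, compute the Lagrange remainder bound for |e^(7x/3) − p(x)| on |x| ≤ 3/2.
2401*exp(7/2)/384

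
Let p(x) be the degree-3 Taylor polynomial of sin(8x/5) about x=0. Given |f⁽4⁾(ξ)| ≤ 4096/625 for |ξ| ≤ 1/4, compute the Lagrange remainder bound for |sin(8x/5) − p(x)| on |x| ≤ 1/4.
2/1875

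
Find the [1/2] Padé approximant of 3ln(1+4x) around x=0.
12*x/(-4*x**2/3 + 2*x + 1)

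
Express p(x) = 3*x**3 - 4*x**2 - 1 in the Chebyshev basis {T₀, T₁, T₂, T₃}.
(-3)T₀ + (9/4)T₁ + (-2)T₂ + (3/4)T₃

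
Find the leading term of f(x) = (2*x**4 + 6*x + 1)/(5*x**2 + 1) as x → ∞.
2*x**2/5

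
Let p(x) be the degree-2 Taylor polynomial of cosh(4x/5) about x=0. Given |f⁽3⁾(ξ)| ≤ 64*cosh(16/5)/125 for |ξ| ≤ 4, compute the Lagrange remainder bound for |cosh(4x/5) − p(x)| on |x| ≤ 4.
2048*cosh(16/5)/375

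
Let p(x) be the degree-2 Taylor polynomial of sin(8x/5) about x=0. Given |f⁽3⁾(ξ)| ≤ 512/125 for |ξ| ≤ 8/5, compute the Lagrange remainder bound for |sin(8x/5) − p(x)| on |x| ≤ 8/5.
131072/46875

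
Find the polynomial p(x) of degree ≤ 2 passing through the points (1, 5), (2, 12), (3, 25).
3*x**2 - 2*x + 4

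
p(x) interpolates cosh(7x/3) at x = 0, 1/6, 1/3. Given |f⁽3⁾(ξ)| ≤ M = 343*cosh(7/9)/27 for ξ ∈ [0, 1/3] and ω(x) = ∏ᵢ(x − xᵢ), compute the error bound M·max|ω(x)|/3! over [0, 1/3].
343*sqrt(3)*cosh(7/9)/157464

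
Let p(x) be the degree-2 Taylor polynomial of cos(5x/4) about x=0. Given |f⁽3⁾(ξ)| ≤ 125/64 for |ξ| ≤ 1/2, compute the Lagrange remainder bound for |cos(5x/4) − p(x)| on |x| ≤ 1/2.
125/3072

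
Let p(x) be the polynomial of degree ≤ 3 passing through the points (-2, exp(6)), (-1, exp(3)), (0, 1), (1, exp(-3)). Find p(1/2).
(5 + (-5*exp(3) + 15 + exp(6))*exp(3))*exp(-3)/16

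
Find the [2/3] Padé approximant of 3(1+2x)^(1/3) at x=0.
(14*x**2/3 + 8*x + 3)/(-4*x**3/81 + 2*x**2/3 + 2*x + 1)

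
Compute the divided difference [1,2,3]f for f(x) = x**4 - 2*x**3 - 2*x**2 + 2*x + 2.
11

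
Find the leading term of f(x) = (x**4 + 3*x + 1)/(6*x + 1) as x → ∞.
x**3/6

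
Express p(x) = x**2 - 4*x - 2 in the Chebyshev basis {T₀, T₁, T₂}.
(-3/2)T₀ + (-4)T₁ + (1/2)T₂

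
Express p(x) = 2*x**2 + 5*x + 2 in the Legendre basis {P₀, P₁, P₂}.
(8/3)P₀ + (5)P₁ + (4/3)P₂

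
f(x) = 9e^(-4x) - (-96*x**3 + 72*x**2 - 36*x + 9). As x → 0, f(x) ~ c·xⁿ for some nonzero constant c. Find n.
4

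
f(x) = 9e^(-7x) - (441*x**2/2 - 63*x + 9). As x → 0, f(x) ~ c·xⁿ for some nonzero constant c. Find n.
3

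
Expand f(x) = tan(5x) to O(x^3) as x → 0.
5*x + O(x**3)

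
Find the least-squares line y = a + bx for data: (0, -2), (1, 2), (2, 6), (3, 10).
a = -2, b = 4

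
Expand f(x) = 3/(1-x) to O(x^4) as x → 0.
3 + 3*x + 3*x**2 + 3*x**3 + O(x**4)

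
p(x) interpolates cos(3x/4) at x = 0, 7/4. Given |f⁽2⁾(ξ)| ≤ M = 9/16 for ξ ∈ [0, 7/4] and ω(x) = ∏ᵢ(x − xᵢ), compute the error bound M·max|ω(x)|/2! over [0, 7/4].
441/2048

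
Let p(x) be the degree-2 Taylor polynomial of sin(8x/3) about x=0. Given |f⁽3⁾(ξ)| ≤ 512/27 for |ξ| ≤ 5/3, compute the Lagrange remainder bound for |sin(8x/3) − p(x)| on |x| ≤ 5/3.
32000/2187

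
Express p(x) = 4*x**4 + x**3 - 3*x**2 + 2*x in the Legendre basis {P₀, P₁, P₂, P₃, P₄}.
(-1/5)P₀ + (13/5)P₁ + (2/7)P₂ + (2/5)P₃ + (32/35)P₄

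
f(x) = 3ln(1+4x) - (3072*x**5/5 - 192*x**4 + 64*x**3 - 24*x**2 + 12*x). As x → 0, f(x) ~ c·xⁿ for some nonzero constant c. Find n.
6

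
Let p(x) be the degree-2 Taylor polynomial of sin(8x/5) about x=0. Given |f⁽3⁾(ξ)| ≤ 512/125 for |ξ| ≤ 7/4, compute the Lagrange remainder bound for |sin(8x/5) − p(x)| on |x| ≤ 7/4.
1372/375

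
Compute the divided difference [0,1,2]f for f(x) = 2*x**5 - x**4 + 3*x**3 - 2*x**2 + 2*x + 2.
30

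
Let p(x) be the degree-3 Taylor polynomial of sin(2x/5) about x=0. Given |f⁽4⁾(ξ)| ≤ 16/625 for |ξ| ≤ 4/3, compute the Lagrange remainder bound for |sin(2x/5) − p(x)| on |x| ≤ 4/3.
512/151875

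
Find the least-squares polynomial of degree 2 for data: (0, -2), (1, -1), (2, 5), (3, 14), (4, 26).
-78/35 + (-3/70)x + (25/14)x²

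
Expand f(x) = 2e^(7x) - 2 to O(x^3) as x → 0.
14*x + 49*x**2 + O(x**3)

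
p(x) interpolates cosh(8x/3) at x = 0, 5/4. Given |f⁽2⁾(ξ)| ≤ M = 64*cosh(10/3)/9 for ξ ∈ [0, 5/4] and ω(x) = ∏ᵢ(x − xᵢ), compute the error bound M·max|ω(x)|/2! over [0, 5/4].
25*cosh(10/3)/18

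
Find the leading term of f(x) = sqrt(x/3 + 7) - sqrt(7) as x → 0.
sqrt(7)*x/42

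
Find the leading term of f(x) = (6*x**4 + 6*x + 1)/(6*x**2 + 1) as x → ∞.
x**2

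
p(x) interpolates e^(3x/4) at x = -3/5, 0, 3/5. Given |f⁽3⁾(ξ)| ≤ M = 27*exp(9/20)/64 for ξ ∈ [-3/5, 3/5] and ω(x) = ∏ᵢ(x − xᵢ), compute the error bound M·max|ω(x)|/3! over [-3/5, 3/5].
27*sqrt(3)*exp(9/20)/8000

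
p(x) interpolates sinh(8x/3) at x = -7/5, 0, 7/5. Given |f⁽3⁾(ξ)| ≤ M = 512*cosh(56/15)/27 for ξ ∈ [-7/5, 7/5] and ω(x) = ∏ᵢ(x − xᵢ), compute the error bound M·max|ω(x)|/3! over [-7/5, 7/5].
175616*sqrt(3)*cosh(56/15)/91125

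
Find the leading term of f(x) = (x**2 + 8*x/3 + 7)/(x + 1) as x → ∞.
x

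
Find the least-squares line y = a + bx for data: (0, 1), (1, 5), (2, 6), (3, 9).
a = 3/2, b = 5/2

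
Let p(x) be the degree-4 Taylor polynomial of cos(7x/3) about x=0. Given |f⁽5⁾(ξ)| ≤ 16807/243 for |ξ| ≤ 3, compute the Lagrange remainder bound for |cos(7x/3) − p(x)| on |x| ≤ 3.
16807/120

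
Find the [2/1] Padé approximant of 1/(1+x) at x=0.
1/(x + 1)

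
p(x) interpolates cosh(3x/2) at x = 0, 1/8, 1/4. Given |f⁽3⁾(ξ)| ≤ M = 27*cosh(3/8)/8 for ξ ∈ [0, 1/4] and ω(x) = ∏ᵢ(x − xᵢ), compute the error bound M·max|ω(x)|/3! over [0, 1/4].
sqrt(3)*cosh(3/8)/4096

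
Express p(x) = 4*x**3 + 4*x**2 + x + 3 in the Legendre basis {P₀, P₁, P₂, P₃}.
(13/3)P₀ + (17/5)P₁ + (8/3)P₂ + (8/5)P₃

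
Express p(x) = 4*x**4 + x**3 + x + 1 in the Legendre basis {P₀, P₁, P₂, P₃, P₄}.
(9/5)P₀ + (8/5)P₁ + (16/7)P₂ + (2/5)P₃ + (32/35)P₄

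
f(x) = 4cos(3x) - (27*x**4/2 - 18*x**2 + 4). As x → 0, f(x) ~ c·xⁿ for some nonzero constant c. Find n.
6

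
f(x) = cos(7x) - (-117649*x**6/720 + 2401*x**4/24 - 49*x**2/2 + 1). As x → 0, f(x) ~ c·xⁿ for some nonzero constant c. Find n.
8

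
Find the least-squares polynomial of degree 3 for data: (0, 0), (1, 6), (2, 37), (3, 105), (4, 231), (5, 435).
-41/126 + (287/108)x + (425/252)x² + (82/27)x³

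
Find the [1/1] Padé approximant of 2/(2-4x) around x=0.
1/(1 - 2*x)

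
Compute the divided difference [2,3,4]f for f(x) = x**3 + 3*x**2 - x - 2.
12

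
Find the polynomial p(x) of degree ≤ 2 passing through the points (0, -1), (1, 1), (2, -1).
-2*x**2 + 4*x - 1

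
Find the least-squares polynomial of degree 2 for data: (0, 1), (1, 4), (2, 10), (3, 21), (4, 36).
8/7 + (29/70)x + (29/14)x²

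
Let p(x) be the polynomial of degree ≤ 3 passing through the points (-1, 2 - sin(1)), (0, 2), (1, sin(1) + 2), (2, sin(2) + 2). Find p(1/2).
-sin(2)/16 + 5*sin(1)/8 + 2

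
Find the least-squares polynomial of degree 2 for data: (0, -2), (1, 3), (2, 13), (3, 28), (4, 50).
-64/35 + (123/70)x + (39/14)x²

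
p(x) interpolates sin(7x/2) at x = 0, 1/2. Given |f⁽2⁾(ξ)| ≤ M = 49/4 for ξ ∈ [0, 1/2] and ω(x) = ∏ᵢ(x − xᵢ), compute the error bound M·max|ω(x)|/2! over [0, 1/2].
49/128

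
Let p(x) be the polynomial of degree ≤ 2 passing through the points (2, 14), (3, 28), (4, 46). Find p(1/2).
1/2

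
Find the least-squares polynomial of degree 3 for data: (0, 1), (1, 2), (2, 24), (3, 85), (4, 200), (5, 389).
121/126 + (-397/108)x + (479/252)x² + (155/54)x³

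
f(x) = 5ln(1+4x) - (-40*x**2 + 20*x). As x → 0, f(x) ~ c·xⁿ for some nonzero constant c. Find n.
3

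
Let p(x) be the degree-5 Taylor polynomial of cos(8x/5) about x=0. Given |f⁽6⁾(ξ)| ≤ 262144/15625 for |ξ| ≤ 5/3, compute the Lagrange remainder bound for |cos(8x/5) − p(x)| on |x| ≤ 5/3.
16384/32805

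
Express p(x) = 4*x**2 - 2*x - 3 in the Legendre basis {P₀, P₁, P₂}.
(-5/3)P₀ + (-2)P₁ + (8/3)P₂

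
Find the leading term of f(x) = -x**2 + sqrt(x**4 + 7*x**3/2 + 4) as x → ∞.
7*x/4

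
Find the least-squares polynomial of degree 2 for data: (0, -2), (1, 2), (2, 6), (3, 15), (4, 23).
-68/35 + (181/70)x + (13/14)x²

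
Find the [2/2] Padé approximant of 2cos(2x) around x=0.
(2 - 10*x**2/3)/(x**2/3 + 1)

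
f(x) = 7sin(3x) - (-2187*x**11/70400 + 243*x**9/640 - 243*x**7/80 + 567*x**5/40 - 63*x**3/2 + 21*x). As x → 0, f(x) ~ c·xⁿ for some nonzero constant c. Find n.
13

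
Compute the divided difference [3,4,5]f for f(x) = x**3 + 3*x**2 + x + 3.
15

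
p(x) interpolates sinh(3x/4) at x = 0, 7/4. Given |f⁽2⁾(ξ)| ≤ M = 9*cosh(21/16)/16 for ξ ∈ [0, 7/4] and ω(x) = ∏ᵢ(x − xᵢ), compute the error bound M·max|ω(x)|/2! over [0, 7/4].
441*cosh(21/16)/2048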